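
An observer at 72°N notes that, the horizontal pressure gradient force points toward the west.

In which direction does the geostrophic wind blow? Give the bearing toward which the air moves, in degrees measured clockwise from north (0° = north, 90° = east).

The pressure-gradient force points toward the west (bearing 270°).
Geostrophic balance: in the Northern Hemisphere the Coriolis force deflects motion to the right, so the geostrophic wind blows 90° to the right of the pressure-gradient force (low pressure on the left).
Rotating 270° by 90° clockwise gives 000° — the wind blows toward the north.

000°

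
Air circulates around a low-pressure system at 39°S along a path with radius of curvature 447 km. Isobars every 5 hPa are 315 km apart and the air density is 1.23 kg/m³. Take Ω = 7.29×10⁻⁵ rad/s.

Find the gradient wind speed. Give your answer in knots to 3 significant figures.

Coriolis parameter at 39°S:
f = 2Ω sin φ = 2 × 7.29×10⁻⁵ × sin 39° = 9.18×10⁻⁵ s⁻¹
Pressure gradient: |∂P/∂n| = 500 Pa / 315000 m = 1.59×10⁻³ Pa/m
Geostrophic speed: V_g = |∂P/∂n|/(fρ) = 1.59×10⁻³/(9.18×10⁻⁵ × 1.23) = 14.1 m/s
Around a low, centrifugal force acts outward with Coriolis, so pressure-gradient force balances both:
(1/ρ)|∂P/∂n| = fV + V²/R  →  V² + fR·V − fR·V_g = 0
With fR = 9.18×10⁻⁵ × 447×10³ m = 41.0 m/s:
V = [−fR + √((fR)² + 4 fR V_g)]/2 = [−41.0 + √(41.0² + 4×41.0×14.1)]/2 = 11.1 m/s
Subgeostrophic (V < V_g = 14.1 m/s), as expected around a low.
Converting: 11.1 m/s × 1.944 = 21.5 knots

21.5 knots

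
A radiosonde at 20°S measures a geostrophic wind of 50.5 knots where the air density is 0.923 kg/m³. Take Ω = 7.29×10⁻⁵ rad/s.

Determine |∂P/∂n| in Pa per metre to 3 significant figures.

1.20×10⁻³ Pa/m

Coriolis parameter at 20°S:
f = 2Ω sin φ = 2 × 7.29×10⁻⁵ × sin 20° = 4.99×10⁻⁵ s⁻¹
Wind speed in SI: 50.5 knots = 26.0 m/s
Geostrophic balance rearranged: |∂P/∂n| = f ρ V_g
|∂P/∂n| = 4.99×10⁻⁵ × 0.923 × 26.0 = 1.20×10⁻³ Pa/m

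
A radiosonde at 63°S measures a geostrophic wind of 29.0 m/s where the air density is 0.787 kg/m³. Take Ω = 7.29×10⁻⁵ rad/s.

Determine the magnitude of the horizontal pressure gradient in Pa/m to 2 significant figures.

Coriolis parameter at 63°S:
f = 2Ω sin φ = 2 × 7.29×10⁻⁵ × sin 63° = 1.30×10⁻⁴ s⁻¹
Geostrophic balance rearranged: |∂P/∂n| = f ρ V_g
|∂P/∂n| = 1.30×10⁻⁴ × 0.787 × 29.0 = 2.96×10⁻³ Pa/m

3.0×10⁻³ Pa/m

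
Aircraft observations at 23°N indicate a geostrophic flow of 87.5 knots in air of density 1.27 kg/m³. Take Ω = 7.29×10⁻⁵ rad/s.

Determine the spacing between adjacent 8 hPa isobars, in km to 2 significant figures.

Coriolis parameter at 23°N:
f = 2Ω sin φ = 2 × 7.29×10⁻⁵ × sin 23° = 5.70×10⁻⁵ s⁻¹
Wind speed in SI: 87.5 knots = 45.0 m/s
Geostrophic balance rearranged: |∂P/∂n| = f ρ V_g
|∂P/∂n| = 5.70×10⁻⁵ × 1.27 × 45.0 = 3.26×10⁻³ Pa/m
Isobar spacing: Δn = ΔP/|∂P/∂n| = 800 Pa / 3.26×10⁻³ Pa/m = 245643 m ≈ 250 km

250 km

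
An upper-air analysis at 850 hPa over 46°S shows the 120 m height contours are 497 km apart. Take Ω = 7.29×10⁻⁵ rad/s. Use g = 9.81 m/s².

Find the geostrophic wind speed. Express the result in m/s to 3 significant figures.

Coriolis parameter at 46°S:
f = 2Ω sin φ = 2 × 7.29×10⁻⁵ × sin 46° = 1.05×10⁻⁴ s⁻¹
Height gradient: |∂Z/∂n| = 120 m / 497000 m = 2.41×10⁻⁴
On a pressure surface, geostrophic balance gives V_g = (g/f)|∂Z/∂n|:
V_g = 9.81 × 2.41×10⁻⁴ / 1.05×10⁻⁴ = 22.6 m/s

22.6 m/s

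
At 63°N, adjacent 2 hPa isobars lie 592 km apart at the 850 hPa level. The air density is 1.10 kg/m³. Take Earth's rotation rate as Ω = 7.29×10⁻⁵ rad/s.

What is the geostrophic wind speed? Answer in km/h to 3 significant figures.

Coriolis parameter at 63°N:
f = 2Ω sin φ = 2 × 7.29×10⁻⁵ × sin 63° = 1.30×10⁻⁴ s⁻¹
Pressure gradient: |∂P/∂n| = 200 Pa / 592000 m = 3.38×10⁻⁴ Pa/m
Geostrophic balance (pressure-gradient force = Coriolis force):
V_g = (1/(fρ)) |∂P/∂n| = 3.38×10⁻⁴ / (1.30×10⁻⁴ × 1.10) = 2.36 m/s
Converting: 2.36 m/s × 3.6 = 8.51 km/h

8.51 km/h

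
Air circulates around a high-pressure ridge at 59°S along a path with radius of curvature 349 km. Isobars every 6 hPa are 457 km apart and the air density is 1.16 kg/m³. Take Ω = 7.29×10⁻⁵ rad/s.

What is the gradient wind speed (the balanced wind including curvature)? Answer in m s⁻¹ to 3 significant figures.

12.8 m s⁻¹

Coriolis parameter at 59°S:
f = 2Ω sin φ = 2 × 7.29×10⁻⁵ × sin 59° = 1.25×10⁻⁴ s⁻¹
Pressure gradient: |∂P/∂n| = 600 Pa / 457000 m = 1.31×10⁻³ Pa/m
Geostrophic speed: V_g = |∂P/∂n|/(fρ) = 1.31×10⁻³/(1.25×10⁻⁴ × 1.16) = 9.06 m/s
Around a high, pressure-gradient force acts outward with centrifugal, so Coriolis balances both:
fV = (1/ρ)|∂P/∂n| + V²/R  →  V² − fR·V + fR·V_g = 0
With fR = 1.25×10⁻⁴ × 349×10³ m = 43.6 m/s:
V = [fR − √((fR)² − 4 fR V_g)]/2 = [43.6 − √(43.6² − 4×43.6×9.06)]/2 = 12.8 m/s
Supergeostrophic (V > V_g = 9.06 m/s), as expected around a high.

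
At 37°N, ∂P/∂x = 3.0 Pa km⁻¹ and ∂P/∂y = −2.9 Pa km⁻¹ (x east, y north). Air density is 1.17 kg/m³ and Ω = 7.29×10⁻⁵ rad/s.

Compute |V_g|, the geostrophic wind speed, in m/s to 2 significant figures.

Coriolis parameter at 37°N:
f = 2Ω sin φ = 2 × 7.29×10⁻⁵ × sin 37° = 8.77×10⁻⁵ s⁻¹
Component geostrophic relations (x east, y north):
u_g = −(1/(fρ)) ∂P/∂y,  v_g = (1/(fρ)) ∂P/∂x
u_g = −(−2.9×10⁻³)/(8.77×10⁻⁵ × 1.17) = 28.2 m/s;  v_g = (3.0×10⁻³)/(8.77×10⁻⁵ × 1.17) = 29.2 m/s
|V_g| = √(u_g² + v_g²) = 40.6 m/s

41 m/s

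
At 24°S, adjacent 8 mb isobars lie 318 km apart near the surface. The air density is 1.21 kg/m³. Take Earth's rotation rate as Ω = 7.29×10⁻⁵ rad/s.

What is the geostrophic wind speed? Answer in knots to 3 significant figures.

68.2 knots

Coriolis parameter at 24°S:
f = 2Ω sin φ = 2 × 7.29×10⁻⁵ × sin 24° = 5.93×10⁻⁵ s⁻¹
Pressure gradient: |∂P/∂n| = 800 Pa / 318000 m = 2.52×10⁻³ Pa/m
Geostrophic balance (pressure-gradient force = Coriolis force):
V_g = (1/(fρ)) |∂P/∂n| = 2.52×10⁻³ / (5.93×10⁻⁵ × 1.21) = 35.1 m/s
Converting: 35.1 m/s × 1.944 = 68.2 knots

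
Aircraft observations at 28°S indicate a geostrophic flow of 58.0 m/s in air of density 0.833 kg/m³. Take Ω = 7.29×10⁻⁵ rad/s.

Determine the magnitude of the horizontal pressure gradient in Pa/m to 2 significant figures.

Coriolis parameter at 28°S:
f = 2Ω sin φ = 2 × 7.29×10⁻⁵ × sin 28° = 6.84×10⁻⁵ s⁻¹
Geostrophic balance rearranged: |∂P/∂n| = f ρ V_g
|∂P/∂n| = 6.84×10⁻⁵ × 0.833 × 58.0 = 3.31×10⁻³ Pa/m

3.3×10⁻³ Pa/m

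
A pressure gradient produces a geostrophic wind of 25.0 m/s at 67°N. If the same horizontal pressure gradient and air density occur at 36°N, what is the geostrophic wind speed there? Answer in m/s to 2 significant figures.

With the same pressure gradient and density, V_g ∝ 1/f ∝ 1/sin φ.
V₂ = V₁ · sin φ₁ / sin φ₂ = 25.0 × sin 67° / sin 36°
V₂ = 25.0 × 0.9205/0.5878 = 39 m/s

39 m/s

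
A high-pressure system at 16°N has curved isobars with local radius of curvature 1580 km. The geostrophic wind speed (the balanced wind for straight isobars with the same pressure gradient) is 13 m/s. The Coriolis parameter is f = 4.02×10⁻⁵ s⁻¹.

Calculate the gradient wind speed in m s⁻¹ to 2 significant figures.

18 m s⁻¹

Around a high, pressure-gradient force acts outward with centrifugal, so Coriolis balances both:
fV = (1/ρ)|∂P/∂n| + V²/R  →  V² − fR·V + fR·V_g = 0
With fR = 4.02×10⁻⁵ × 1580×10³ m = 63.5 m/s:
V = [fR − √((fR)² − 4 fR V_g)]/2 = [63.5 − √(63.5² − 4×63.5×13)]/2 = 18.2 m/s
Supergeostrophic (V > V_g = 13 m/s), as expected around a high.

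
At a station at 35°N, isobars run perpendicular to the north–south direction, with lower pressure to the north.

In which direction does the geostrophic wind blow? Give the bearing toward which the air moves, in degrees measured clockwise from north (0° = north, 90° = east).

090°

The pressure-gradient force points toward the north (bearing 000°).
Geostrophic balance: in the Northern Hemisphere the Coriolis force deflects motion to the right, so the geostrophic wind blows 90° to the right of the pressure-gradient force (low pressure on the left).
Rotating 000° by 90° clockwise gives 090° — the wind blows toward the east.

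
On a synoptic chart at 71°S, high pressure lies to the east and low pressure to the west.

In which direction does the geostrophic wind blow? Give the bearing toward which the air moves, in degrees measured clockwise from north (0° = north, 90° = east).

180°

The pressure-gradient force points toward the west (bearing 270°).
Geostrophic balance: in the Southern Hemisphere the Coriolis force deflects motion to the left, so the geostrophic wind blows 90° to the left of the pressure-gradient force (low pressure on the right).
Rotating 270° by 90° counterclockwise gives 180° — the wind blows toward the south.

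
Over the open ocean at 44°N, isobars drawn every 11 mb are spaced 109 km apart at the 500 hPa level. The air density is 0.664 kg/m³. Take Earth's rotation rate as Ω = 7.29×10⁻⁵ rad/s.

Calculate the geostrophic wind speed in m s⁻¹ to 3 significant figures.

Coriolis parameter at 44°N:
f = 2Ω sin φ = 2 × 7.29×10⁻⁵ × sin 44° = 1.01×10⁻⁴ s⁻¹
Pressure gradient: |∂P/∂n| = 1100 Pa / 109000 m = 1.01×10⁻² Pa/m
Geostrophic balance (pressure-gradient force = Coriolis force):
V_g = (1/(fρ)) |∂P/∂n| = 1.01×10⁻² / (1.01×10⁻⁴ × 0.664) = 150 m/s

150 m s⁻¹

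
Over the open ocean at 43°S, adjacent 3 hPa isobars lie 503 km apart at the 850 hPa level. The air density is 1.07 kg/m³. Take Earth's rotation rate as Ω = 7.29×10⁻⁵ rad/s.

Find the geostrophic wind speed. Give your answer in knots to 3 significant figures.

10.9 knots

Coriolis parameter at 43°S:
f = 2Ω sin φ = 2 × 7.29×10⁻⁵ × sin 43° = 9.94×10⁻⁵ s⁻¹
Pressure gradient: |∂P/∂n| = 300 Pa / 503000 m = 5.96×10⁻⁴ Pa/m
Geostrophic balance (pressure-gradient force = Coriolis force):
V_g = (1/(fρ)) |∂P/∂n| = 5.96×10⁻⁴ / (9.94×10⁻⁵ × 1.07) = 5.61 m/s
Converting: 5.61 m/s × 1.944 = 10.9 knots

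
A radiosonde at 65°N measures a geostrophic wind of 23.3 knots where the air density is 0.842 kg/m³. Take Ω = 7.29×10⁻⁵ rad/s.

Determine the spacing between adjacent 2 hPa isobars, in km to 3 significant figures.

150 km

Coriolis parameter at 65°N:
f = 2Ω sin φ = 2 × 7.29×10⁻⁵ × sin 65° = 1.32×10⁻⁴ s⁻¹
Wind speed in SI: 23.3 knots = 12.0 m/s
Geostrophic balance rearranged: |∂P/∂n| = f ρ V_g
|∂P/∂n| = 1.32×10⁻⁴ × 0.842 × 12.0 = 1.33×10⁻³ Pa/m
Isobar spacing: Δn = ΔP/|∂P/∂n| = 200 Pa / 1.33×10⁻³ Pa/m = 149965 m ≈ 150 km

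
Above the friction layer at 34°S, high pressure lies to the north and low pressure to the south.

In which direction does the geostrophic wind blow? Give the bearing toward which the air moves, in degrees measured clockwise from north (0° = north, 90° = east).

The pressure-gradient force points toward the south (bearing 180°).
Geostrophic balance: in the Southern Hemisphere the Coriolis force deflects motion to the left, so the geostrophic wind blows 90° to the left of the pressure-gradient force (low pressure on the right).
Rotating 180° by 90° counterclockwise gives 090° — the wind blows toward the east.

090°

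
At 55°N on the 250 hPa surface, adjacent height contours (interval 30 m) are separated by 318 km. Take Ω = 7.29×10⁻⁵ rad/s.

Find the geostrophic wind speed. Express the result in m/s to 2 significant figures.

Coriolis parameter at 55°N:
f = 2Ω sin φ = 2 × 7.29×10⁻⁵ × sin 55° = 1.19×10⁻⁴ s⁻¹
Height gradient: |∂Z/∂n| = 30 m / 318000 m = 9.43×10⁻⁵
On a pressure surface, geostrophic balance gives V_g = (g/f)|∂Z/∂n|:
V_g = 9.81 × 9.43×10⁻⁵ / 1.19×10⁻⁴ = 7.75 m/s

7.7 m/s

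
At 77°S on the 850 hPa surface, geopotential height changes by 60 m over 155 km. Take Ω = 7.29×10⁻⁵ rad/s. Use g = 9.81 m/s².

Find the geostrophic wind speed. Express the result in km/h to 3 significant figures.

Coriolis parameter at 77°S:
f = 2Ω sin φ = 2 × 7.29×10⁻⁵ × sin 77° = 1.42×10⁻⁴ s⁻¹
Height gradient: |∂Z/∂n| = 60 m / 155000 m = 3.87×10⁻⁴
On a pressure surface, geostrophic balance gives V_g = (g/f)|∂Z/∂n|:
V_g = 9.81 × 3.87×10⁻⁴ / 1.42×10⁻⁴ = 26.7 m/s
Converting: 26.7 m/s × 3.6 = 96.2 km/h

96.2 km/h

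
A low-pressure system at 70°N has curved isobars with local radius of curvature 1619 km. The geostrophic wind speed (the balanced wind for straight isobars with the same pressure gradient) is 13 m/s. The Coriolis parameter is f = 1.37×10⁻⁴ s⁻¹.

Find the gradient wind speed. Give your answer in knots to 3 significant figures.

23.9 knots

Around a low, centrifugal force acts outward with Coriolis, so pressure-gradient force balances both:
(1/ρ)|∂P/∂n| = fV + V²/R  →  V² + fR·V − fR·V_g = 0
With fR = 1.37×10⁻⁴ × 1619×10³ m = 222 m/s:
V = [−fR + √((fR)² + 4 fR V_g)]/2 = [−222 + √(222² + 4×222×13)]/2 = 12.3 m/s
Subgeostrophic (V < V_g = 13 m/s), as expected around a low.
Converting: 12.3 m/s × 1.944 = 23.9 knots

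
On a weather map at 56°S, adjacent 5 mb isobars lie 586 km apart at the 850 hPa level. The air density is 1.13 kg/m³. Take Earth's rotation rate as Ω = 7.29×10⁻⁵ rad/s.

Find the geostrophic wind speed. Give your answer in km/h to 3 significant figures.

22.5 km/h

Coriolis parameter at 56°S:
f = 2Ω sin φ = 2 × 7.29×10⁻⁵ × sin 56° = 1.21×10⁻⁴ s⁻¹
Pressure gradient: |∂P/∂n| = 500 Pa / 586000 m = 8.53×10⁻⁴ Pa/m
Geostrophic balance (pressure-gradient force = Coriolis force):
V_g = (1/(fρ)) |∂P/∂n| = 8.53×10⁻⁴ / (1.21×10⁻⁴ × 1.13) = 6.25 m/s
Converting: 6.25 m/s × 3.6 = 22.5 km/h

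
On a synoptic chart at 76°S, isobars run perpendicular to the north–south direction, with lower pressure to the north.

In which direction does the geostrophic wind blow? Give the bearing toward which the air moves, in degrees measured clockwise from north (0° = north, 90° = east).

The pressure-gradient force points toward the north (bearing 000°).
Geostrophic balance: in the Southern Hemisphere the Coriolis force deflects motion to the left, so the geostrophic wind blows 90° to the left of the pressure-gradient force (low pressure on the right).
Rotating 000° by 90° counterclockwise gives 270° — the wind blows toward the west.

270°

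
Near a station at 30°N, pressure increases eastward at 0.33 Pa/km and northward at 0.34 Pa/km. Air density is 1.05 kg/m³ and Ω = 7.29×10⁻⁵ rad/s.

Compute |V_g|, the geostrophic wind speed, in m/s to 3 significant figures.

6.19 m/s

Coriolis parameter at 30°N:
f = 2Ω sin φ = 2 × 7.29×10⁻⁵ × sin 30° = 7.29×10⁻⁵ s⁻¹
Component geostrophic relations (x east, y north):
u_g = −(1/(fρ)) ∂P/∂y,  v_g = (1/(fρ)) ∂P/∂x
u_g = −(0.34×10⁻³)/(7.29×10⁻⁵ × 1.05) = −4.44 m/s;  v_g = (0.33×10⁻³)/(7.29×10⁻⁵ × 1.05) = 4.31 m/s
|V_g| = √(u_g² + v_g²) = 6.19 m/s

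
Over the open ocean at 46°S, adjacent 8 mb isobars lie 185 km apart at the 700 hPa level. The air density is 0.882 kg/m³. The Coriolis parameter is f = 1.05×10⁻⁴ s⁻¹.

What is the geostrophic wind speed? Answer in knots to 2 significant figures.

91 knots

Pressure gradient: |∂P/∂n| = 800 Pa / 185000 m = 4.32×10⁻³ Pa/m
Geostrophic balance (pressure-gradient force = Coriolis force):
V_g = (1/(fρ)) |∂P/∂n| = 4.32×10⁻³ / (1.05×10⁻⁴ × 0.882) = 46.7 m/s
Converting: 46.7 m/s × 1.944 = 91 knots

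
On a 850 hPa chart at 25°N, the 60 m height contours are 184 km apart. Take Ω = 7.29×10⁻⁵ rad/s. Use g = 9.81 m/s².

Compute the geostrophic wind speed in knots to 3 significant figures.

101 knots

Coriolis parameter at 25°N:
f = 2Ω sin φ = 2 × 7.29×10⁻⁵ × sin 25° = 6.16×10⁻⁵ s⁻¹
Height gradient: |∂Z/∂n| = 60 m / 184000 m = 3.26×10⁻⁴
On a pressure surface, geostrophic balance gives V_g = (g/f)|∂Z/∂n|:
V_g = 9.81 × 3.26×10⁻⁴ / 6.16×10⁻⁵ = 51.9 m/s
Converting: 51.9 m/s × 1.944 = 101 knots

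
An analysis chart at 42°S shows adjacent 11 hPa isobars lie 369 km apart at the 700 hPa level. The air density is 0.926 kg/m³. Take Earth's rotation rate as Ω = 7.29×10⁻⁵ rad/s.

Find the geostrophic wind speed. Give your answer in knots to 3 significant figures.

64.1 knots

Coriolis parameter at 42°S:
f = 2Ω sin φ = 2 × 7.29×10⁻⁵ × sin 42° = 9.76×10⁻⁵ s⁻¹
Pressure gradient: |∂P/∂n| = 1100 Pa / 369000 m = 2.98×10⁻³ Pa/m
Geostrophic balance (pressure-gradient force = Coriolis force):
V_g = (1/(fρ)) |∂P/∂n| = 2.98×10⁻³ / (9.76×10⁻⁵ × 0.926) = 33.0 m/s
Converting: 33.0 m/s × 1.944 = 64.1 knots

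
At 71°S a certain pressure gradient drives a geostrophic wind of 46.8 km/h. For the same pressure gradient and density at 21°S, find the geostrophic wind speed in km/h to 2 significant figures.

With the same pressure gradient and density, V_g ∝ 1/f ∝ 1/sin φ.
V₂ = V₁ · sin φ₁ / sin φ₂ = 46.8 × sin 71° / sin 21°
V₂ = 46.8 × 0.9455/0.3584 = 120 km/h

120 km/h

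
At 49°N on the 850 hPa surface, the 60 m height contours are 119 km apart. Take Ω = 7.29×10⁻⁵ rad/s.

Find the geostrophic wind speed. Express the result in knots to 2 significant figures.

Coriolis parameter at 49°N:
f = 2Ω sin φ = 2 × 7.29×10⁻⁵ × sin 49° = 1.10×10⁻⁴ s⁻¹
Height gradient: |∂Z/∂n| = 60 m / 119000 m = 5.04×10⁻⁴
On a pressure surface, geostrophic balance gives V_g = (g/f)|∂Z/∂n|:
V_g = 9.81 × 5.04×10⁻⁴ / 1.10×10⁻⁴ = 45.0 m/s
Converting: 45.0 m/s × 1.944 = 87 knots

87 knots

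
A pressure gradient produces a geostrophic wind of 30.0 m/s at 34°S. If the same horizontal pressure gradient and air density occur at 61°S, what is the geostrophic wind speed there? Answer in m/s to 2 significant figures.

With the same pressure gradient and density, V_g ∝ 1/f ∝ 1/sin φ.
V₂ = V₁ · sin φ₁ / sin φ₂ = 30.0 × sin 34° / sin 61°
V₂ = 30.0 × 0.5592/0.8746 = 19 m/s

19 m/s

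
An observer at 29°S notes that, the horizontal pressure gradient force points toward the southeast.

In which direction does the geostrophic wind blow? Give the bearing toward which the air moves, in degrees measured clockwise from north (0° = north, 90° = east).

045°

The pressure-gradient force points toward the southeast (bearing 135°).
Geostrophic balance: in the Southern Hemisphere the Coriolis force deflects motion to the left, so the geostrophic wind blows 90° to the left of the pressure-gradient force (low pressure on the right).
Rotating 135° by 90° counterclockwise gives 045° — the wind blows toward the northeast.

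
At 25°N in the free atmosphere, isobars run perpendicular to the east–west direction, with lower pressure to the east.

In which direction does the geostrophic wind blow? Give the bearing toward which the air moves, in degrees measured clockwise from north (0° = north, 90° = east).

180°

The pressure-gradient force points toward the east (bearing 090°).
Geostrophic balance: in the Northern Hemisphere the Coriolis force deflects motion to the right, so the geostrophic wind blows 90° to the right of the pressure-gradient force (low pressure on the left).
Rotating 090° by 90° clockwise gives 180° — the wind blows toward the south.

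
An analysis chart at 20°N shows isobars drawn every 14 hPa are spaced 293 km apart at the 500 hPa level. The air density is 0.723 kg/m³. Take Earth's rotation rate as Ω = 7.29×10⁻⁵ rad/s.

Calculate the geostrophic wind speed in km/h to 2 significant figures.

Coriolis parameter at 20°N:
f = 2Ω sin φ = 2 × 7.29×10⁻⁵ × sin 20° = 4.99×10⁻⁵ s⁻¹
Pressure gradient: |∂P/∂n| = 1400 Pa / 293000 m = 4.78×10⁻³ Pa/m
Geostrophic balance (pressure-gradient force = Coriolis force):
V_g = (1/(fρ)) |∂P/∂n| = 4.78×10⁻³ / (4.99×10⁻⁵ × 0.723) = 133 m/s
Converting: 133 m/s × 3.6 = 480 km/h

480 km/h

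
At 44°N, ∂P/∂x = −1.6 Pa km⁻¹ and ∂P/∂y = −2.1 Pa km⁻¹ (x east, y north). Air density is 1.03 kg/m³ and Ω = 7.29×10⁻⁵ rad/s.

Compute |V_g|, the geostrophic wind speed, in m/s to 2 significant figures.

Coriolis parameter at 44°N:
f = 2Ω sin φ = 2 × 7.29×10⁻⁵ × sin 44° = 1.01×10⁻⁴ s⁻¹
Component geostrophic relations (x east, y north):
u_g = −(1/(fρ)) ∂P/∂y,  v_g = (1/(fρ)) ∂P/∂x
u_g = −(−2.1×10⁻³)/(1.01×10⁻⁴ × 1.03) = 20.1 m/s;  v_g = (−1.6×10⁻³)/(1.01×10⁻⁴ × 1.03) = −15.3 m/s
|V_g| = √(u_g² + v_g²) = 25.3 m/s

25 m/s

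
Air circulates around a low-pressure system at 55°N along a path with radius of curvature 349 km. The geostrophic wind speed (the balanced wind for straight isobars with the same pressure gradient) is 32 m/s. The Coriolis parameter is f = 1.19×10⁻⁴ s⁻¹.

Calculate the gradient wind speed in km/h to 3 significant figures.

Around a low, centrifugal force acts outward with Coriolis, so pressure-gradient force balances both:
(1/ρ)|∂P/∂n| = fV + V²/R  →  V² + fR·V − fR·V_g = 0
With fR = 1.19×10⁻⁴ × 349×10³ m = 41.5 m/s:
V = [−fR + √((fR)² + 4 fR V_g)]/2 = [−41.5 + √(41.5² + 4×41.5×32)]/2 = 21.2 m/s
Subgeostrophic (V < V_g = 32 m/s), as expected around a low.
Converting: 21.2 m/s × 3.6 = 76.3 km/h

76.3 km/h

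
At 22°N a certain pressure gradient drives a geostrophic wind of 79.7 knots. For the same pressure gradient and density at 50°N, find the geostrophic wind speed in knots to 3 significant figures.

39.0 knots

With the same pressure gradient and density, V_g ∝ 1/f ∝ 1/sin φ.
V₂ = V₁ · sin φ₁ / sin φ₂ = 79.7 × sin 22° / sin 50°
V₂ = 79.7 × 0.3746/0.7660 = 39.0 knots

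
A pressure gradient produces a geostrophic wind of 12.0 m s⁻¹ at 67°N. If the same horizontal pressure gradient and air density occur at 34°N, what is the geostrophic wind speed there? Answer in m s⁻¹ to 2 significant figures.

With the same pressure gradient and density, V_g ∝ 1/f ∝ 1/sin φ.
V₂ = V₁ · sin φ₁ / sin φ₂ = 12.0 × sin 67° / sin 34°
V₂ = 12.0 × 0.9205/0.5592 = 20 m s⁻¹

20 m s⁻¹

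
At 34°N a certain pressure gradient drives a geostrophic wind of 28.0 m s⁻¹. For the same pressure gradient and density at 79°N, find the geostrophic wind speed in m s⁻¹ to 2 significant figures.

With the same pressure gradient and density, V_g ∝ 1/f ∝ 1/sin φ.
V₂ = V₁ · sin φ₁ / sin φ₂ = 28.0 × sin 34° / sin 79°
V₂ = 28.0 × 0.5592/0.9816 = 16 m s⁻¹

16 m s⁻¹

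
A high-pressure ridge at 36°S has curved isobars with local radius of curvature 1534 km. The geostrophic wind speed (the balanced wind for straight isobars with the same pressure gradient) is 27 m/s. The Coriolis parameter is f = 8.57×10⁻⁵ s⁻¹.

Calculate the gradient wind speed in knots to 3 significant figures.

Around a high, pressure-gradient force acts outward with centrifugal, so Coriolis balances both:
fV = (1/ρ)|∂P/∂n| + V²/R  →  V² − fR·V + fR·V_g = 0
With fR = 8.57×10⁻⁵ × 1534×10³ m = 131 m/s:
V = [fR − √((fR)² − 4 fR V_g)]/2 = [131 − √(131² − 4×131×27)]/2 = 38 m/s
Supergeostrophic (V > V_g = 27 m/s), as expected around a high.
Converting: 38 m/s × 1.944 = 73.8 knots

73.8 knots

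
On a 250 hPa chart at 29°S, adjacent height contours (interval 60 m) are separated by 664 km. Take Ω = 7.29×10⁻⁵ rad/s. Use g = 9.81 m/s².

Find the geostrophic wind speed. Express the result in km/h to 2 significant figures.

Coriolis parameter at 29°S:
f = 2Ω sin φ = 2 × 7.29×10⁻⁵ × sin 29° = 7.07×10⁻⁵ s⁻¹
Height gradient: |∂Z/∂n| = 60 m / 664000 m = 9.04×10⁻⁵
On a pressure surface, geostrophic balance gives V_g = (g/f)|∂Z/∂n|:
V_g = 9.81 × 9.04×10⁻⁵ / 7.07×10⁻⁵ = 12.5 m/s
Converting: 12.5 m/s × 3.6 = 45 km/h

45 km/h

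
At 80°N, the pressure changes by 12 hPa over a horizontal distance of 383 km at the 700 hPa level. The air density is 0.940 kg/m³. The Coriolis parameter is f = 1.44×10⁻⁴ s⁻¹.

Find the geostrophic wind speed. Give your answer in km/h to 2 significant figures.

Pressure gradient: |∂P/∂n| = 1200 Pa / 383000 m = 3.13×10⁻³ Pa/m
Geostrophic balance (pressure-gradient force = Coriolis force):
V_g = (1/(fρ)) |∂P/∂n| = 3.13×10⁻³ / (1.44×10⁻⁴ × 0.940) = 23.1 m/s
Converting: 23.1 m/s × 3.6 = 83 km/h

83 km/h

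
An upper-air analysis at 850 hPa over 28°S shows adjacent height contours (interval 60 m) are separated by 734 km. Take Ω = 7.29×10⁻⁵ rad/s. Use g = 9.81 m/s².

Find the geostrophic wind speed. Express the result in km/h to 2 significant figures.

42 km/h

Coriolis parameter at 28°S:
f = 2Ω sin φ = 2 × 7.29×10⁻⁵ × sin 28° = 6.84×10⁻⁵ s⁻¹
Height gradient: |∂Z/∂n| = 60 m / 734000 m = 8.17×10⁻⁵
On a pressure surface, geostrophic balance gives V_g = (g/f)|∂Z/∂n|:
V_g = 9.81 × 8.17×10⁻⁵ / 6.84×10⁻⁵ = 11.7 m/s
Converting: 11.7 m/s × 3.6 = 42 km/h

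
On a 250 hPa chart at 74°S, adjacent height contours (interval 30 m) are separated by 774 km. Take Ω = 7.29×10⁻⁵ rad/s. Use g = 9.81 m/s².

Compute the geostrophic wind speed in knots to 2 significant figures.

Coriolis parameter at 74°S:
f = 2Ω sin φ = 2 × 7.29×10⁻⁵ × sin 74° = 1.40×10⁻⁴ s⁻¹
Height gradient: |∂Z/∂n| = 30 m / 774000 m = 3.88×10⁻⁵
On a pressure surface, geostrophic balance gives V_g = (g/f)|∂Z/∂n|:
V_g = 9.81 × 3.88×10⁻⁵ / 1.40×10⁻⁴ = 2.71 m/s
Converting: 2.71 m/s × 1.944 = 5.3 knots

5.3 knots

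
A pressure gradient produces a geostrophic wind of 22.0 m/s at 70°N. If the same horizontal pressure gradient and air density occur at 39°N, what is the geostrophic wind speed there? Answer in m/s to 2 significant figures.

33 m/s

With the same pressure gradient and density, V_g ∝ 1/f ∝ 1/sin φ.
V₂ = V₁ · sin φ₁ / sin φ₂ = 22.0 × sin 70° / sin 39°
V₂ = 22.0 × 0.9397/0.6293 = 33 m/s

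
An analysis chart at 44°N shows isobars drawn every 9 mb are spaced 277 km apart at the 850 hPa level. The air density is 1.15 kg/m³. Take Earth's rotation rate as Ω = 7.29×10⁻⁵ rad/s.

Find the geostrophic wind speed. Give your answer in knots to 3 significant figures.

54.2 knots

Coriolis parameter at 44°N:
f = 2Ω sin φ = 2 × 7.29×10⁻⁵ × sin 44° = 1.01×10⁻⁴ s⁻¹
Pressure gradient: |∂P/∂n| = 900 Pa / 277000 m = 3.25×10⁻³ Pa/m
Geostrophic balance (pressure-gradient force = Coriolis force):
V_g = (1/(fρ)) |∂P/∂n| = 3.25×10⁻³ / (1.01×10⁻⁴ × 1.15) = 27.9 m/s
Converting: 27.9 m/s × 1.944 = 54.2 knots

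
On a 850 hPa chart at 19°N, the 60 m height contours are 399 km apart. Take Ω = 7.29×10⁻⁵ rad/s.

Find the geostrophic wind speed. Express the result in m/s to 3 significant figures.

31.1 m/s

Coriolis parameter at 19°N:
f = 2Ω sin φ = 2 × 7.29×10⁻⁵ × sin 19° = 4.75×10⁻⁵ s⁻¹
Height gradient: |∂Z/∂n| = 60 m / 399000 m = 1.50×10⁻⁴
On a pressure surface, geostrophic balance gives V_g = (g/f)|∂Z/∂n|:
V_g = 9.81 × 1.50×10⁻⁴ / 4.75×10⁻⁵ = 31.1 m/s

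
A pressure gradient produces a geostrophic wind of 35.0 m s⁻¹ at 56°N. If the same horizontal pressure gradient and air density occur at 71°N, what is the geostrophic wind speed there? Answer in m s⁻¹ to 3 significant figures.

30.7 m s⁻¹

With the same pressure gradient and density, V_g ∝ 1/f ∝ 1/sin φ.
V₂ = V₁ · sin φ₁ / sin φ₂ = 35.0 × sin 56° / sin 71°
V₂ = 35.0 × 0.8290/0.9455 = 30.7 m s⁻¹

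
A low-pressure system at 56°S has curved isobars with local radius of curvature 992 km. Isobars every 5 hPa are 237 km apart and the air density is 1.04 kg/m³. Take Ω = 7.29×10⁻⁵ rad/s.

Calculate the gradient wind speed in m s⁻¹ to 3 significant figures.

14.9 m s⁻¹

Coriolis parameter at 56°S:
f = 2Ω sin φ = 2 × 7.29×10⁻⁵ × sin 56° = 1.21×10⁻⁴ s⁻¹
Pressure gradient: |∂P/∂n| = 500 Pa / 237000 m = 2.11×10⁻³ Pa/m
Geostrophic speed: V_g = |∂P/∂n|/(fρ) = 2.11×10⁻³/(1.21×10⁻⁴ × 1.04) = 16.8 m/s
Around a low, centrifugal force acts outward with Coriolis, so pressure-gradient force balances both:
(1/ρ)|∂P/∂n| = fV + V²/R  →  V² + fR·V − fR·V_g = 0
With fR = 1.21×10⁻⁴ × 992×10³ m = 120 m/s:
V = [−fR + √((fR)² + 4 fR V_g)]/2 = [−120 + √(120² + 4×120×16.8)]/2 = 14.9 m/s
Subgeostrophic (V < V_g = 16.8 m/s), as expected around a low.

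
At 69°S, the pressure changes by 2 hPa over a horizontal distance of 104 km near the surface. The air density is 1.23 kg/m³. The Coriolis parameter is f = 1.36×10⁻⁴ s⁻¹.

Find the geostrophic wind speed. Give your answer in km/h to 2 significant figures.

Pressure gradient: |∂P/∂n| = 200 Pa / 104000 m = 1.92×10⁻³ Pa/m
Geostrophic balance (pressure-gradient force = Coriolis force):
V_g = (1/(fρ)) |∂P/∂n| = 1.92×10⁻³ / (1.36×10⁻⁴ × 1.23) = 11.5 m/s
Converting: 11.5 m/s × 3.6 = 41 km/h

41 km/h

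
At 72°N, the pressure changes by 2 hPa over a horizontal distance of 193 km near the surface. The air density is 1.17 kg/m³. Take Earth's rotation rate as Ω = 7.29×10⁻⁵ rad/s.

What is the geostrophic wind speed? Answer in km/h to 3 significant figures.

23.0 km/h

Coriolis parameter at 72°N:
f = 2Ω sin φ = 2 × 7.29×10⁻⁵ × sin 72° = 1.39×10⁻⁴ s⁻¹
Pressure gradient: |∂P/∂n| = 200 Pa / 193000 m = 1.04×10⁻³ Pa/m
Geostrophic balance (pressure-gradient force = Coriolis force):
V_g = (1/(fρ)) |∂P/∂n| = 1.04×10⁻³ / (1.39×10⁻⁴ × 1.17) = 6.39 m/s
Converting: 6.39 m/s × 3.6 = 23.0 km/h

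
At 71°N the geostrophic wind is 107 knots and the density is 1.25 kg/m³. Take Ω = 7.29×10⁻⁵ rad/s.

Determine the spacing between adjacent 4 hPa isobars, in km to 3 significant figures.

42.2 km

Coriolis parameter at 71°N:
f = 2Ω sin φ = 2 × 7.29×10⁻⁵ × sin 71° = 1.38×10⁻⁴ s⁻¹
Wind speed in SI: 107 knots = 55.0 m/s
Geostrophic balance rearranged: |∂P/∂n| = f ρ V_g
|∂P/∂n| = 1.38×10⁻⁴ × 1.25 × 55.0 = 9.49×10⁻³ Pa/m
Isobar spacing: Δn = ΔP/|∂P/∂n| = 400 Pa / 9.49×10⁻³ Pa/m = 42170 m ≈ 42.2 km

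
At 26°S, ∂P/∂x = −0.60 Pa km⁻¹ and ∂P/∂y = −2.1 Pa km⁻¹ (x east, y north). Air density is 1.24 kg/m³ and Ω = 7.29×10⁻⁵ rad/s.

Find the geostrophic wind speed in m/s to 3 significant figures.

27.6 m/s

Coriolis parameter at 26°S:
f = 2Ω sin φ = 2 × 7.29×10⁻⁵ × sin 26° = 6.39×10⁻⁵ s⁻¹
In the Southern Hemisphere f is negative: f = −6.39×10⁻⁵ s⁻¹.
Component geostrophic relations (x east, y north):
u_g = −(1/(fρ)) ∂P/∂y,  v_g = (1/(fρ)) ∂P/∂x
u_g = −(−2.1×10⁻³)/(−6.39×10⁻⁵ × 1.24) = −26.5 m/s;  v_g = (−0.60×10⁻³)/(−6.39×10⁻⁵ × 1.24) = 7.57 m/s
|V_g| = √(u_g² + v_g²) = 27.6 m/s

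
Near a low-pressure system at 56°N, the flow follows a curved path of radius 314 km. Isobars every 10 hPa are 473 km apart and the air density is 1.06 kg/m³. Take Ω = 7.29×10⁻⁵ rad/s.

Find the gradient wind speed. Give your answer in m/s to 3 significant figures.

12.4 m/s

Coriolis parameter at 56°N:
f = 2Ω sin φ = 2 × 7.29×10⁻⁵ × sin 56° = 1.21×10⁻⁴ s⁻¹
Pressure gradient: |∂P/∂n| = 1000 Pa / 473000 m = 2.11×10⁻³ Pa/m
Geostrophic speed: V_g = |∂P/∂n|/(fρ) = 2.11×10⁻³/(1.21×10⁻⁴ × 1.06) = 16.5 m/s
Around a low, centrifugal force acts outward with Coriolis, so pressure-gradient force balances both:
(1/ρ)|∂P/∂n| = fV + V²/R  →  V² + fR·V − fR·V_g = 0
With fR = 1.21×10⁻⁴ × 314×10³ m = 38.0 m/s:
V = [−fR + √((fR)² + 4 fR V_g)]/2 = [−38.0 + √(38.0² + 4×38.0×16.5)]/2 = 12.4 m/s
Subgeostrophic (V < V_g = 16.5 m/s), as expected around a low.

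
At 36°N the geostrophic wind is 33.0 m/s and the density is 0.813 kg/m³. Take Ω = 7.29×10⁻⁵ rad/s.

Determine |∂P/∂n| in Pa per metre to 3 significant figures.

2.30×10⁻³ Pa/m

Coriolis parameter at 36°N:
f = 2Ω sin φ = 2 × 7.29×10⁻⁵ × sin 36° = 8.57×10⁻⁵ s⁻¹
Geostrophic balance rearranged: |∂P/∂n| = f ρ V_g
|∂P/∂n| = 8.57×10⁻⁵ × 0.813 × 33.0 = 2.30×10⁻³ Pa/m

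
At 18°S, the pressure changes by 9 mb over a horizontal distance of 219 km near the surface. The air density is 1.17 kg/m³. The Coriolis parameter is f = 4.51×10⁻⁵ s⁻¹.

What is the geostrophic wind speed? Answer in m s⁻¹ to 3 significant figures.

77.9 m s⁻¹

Pressure gradient: |∂P/∂n| = 900 Pa / 219000 m = 4.11×10⁻³ Pa/m
Geostrophic balance (pressure-gradient force = Coriolis force):
V_g = (1/(fρ)) |∂P/∂n| = 4.11×10⁻³ / (4.51×10⁻⁵ × 1.17) = 77.9 m/s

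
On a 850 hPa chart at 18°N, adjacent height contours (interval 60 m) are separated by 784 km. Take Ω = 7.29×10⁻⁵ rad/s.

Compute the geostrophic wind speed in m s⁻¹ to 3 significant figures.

16.7 m s⁻¹

Coriolis parameter at 18°N:
f = 2Ω sin φ = 2 × 7.29×10⁻⁵ × sin 18° = 4.51×10⁻⁵ s⁻¹
Height gradient: |∂Z/∂n| = 60 m / 784000 m = 7.65×10⁻⁵
On a pressure surface, geostrophic balance gives V_g = (g/f)|∂Z/∂n|:
V_g = 9.81 × 7.65×10⁻⁵ / 4.51×10⁻⁵ = 16.7 m/s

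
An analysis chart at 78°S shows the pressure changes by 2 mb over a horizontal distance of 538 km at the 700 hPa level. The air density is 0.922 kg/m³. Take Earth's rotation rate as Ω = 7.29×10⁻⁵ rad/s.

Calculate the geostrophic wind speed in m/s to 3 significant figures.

2.83 m/s

Coriolis parameter at 78°S:
f = 2Ω sin φ = 2 × 7.29×10⁻⁵ × sin 78° = 1.43×10⁻⁴ s⁻¹
Pressure gradient: |∂P/∂n| = 200 Pa / 538000 m = 3.72×10⁻⁴ Pa/m
Geostrophic balance (pressure-gradient force = Coriolis force):
V_g = (1/(fρ)) |∂P/∂n| = 3.72×10⁻⁴ / (1.43×10⁻⁴ × 0.922) = 2.83 m/s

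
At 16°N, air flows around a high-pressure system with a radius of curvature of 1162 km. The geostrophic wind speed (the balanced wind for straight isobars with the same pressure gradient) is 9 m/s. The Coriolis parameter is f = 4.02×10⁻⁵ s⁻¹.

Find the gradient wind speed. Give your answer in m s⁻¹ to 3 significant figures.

Around a high, pressure-gradient force acts outward with centrifugal, so Coriolis balances both:
fV = (1/ρ)|∂P/∂n| + V²/R  →  V² − fR·V + fR·V_g = 0
With fR = 4.02×10⁻⁵ × 1162×10³ m = 46.7 m/s:
V = [fR − √((fR)² − 4 fR V_g)]/2 = [46.7 − √(46.7² − 4×46.7×9)]/2 = 12.2 m/s
Supergeostrophic (V > V_g = 9 m/s), as expected around a high.

12.2 m s⁻¹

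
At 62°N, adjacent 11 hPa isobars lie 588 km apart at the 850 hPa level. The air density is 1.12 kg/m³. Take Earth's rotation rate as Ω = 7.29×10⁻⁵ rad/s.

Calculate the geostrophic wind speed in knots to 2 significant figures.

25 knots

Coriolis parameter at 62°N:
f = 2Ω sin φ = 2 × 7.29×10⁻⁵ × sin 62° = 1.29×10⁻⁴ s⁻¹
Pressure gradient: |∂P/∂n| = 1100 Pa / 588000 m = 1.87×10⁻³ Pa/m
Geostrophic balance (pressure-gradient force = Coriolis force):
V_g = (1/(fρ)) |∂P/∂n| = 1.87×10⁻³ / (1.29×10⁻⁴ × 1.12) = 13.0 m/s
Converting: 13.0 m/s × 1.944 = 25 knots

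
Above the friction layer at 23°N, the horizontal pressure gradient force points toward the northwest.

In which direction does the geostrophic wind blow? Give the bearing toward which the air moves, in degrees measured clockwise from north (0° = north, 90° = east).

045°

The pressure-gradient force points toward the northwest (bearing 315°).
Geostrophic balance: in the Northern Hemisphere the Coriolis force deflects motion to the right, so the geostrophic wind blows 90° to the right of the pressure-gradient force (low pressure on the left).
Rotating 315° by 90° clockwise gives 045° — the wind blows toward the northeast.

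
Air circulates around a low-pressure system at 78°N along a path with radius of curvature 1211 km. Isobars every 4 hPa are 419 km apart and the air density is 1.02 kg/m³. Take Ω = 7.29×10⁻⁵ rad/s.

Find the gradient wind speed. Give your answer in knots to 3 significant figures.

12.3 knots

Coriolis parameter at 78°N:
f = 2Ω sin φ = 2 × 7.29×10⁻⁵ × sin 78° = 1.43×10⁻⁴ s⁻¹
Pressure gradient: |∂P/∂n| = 400 Pa / 419000 m = 9.55×10⁻⁴ Pa/m
Geostrophic speed: V_g = |∂P/∂n|/(fρ) = 9.55×10⁻⁴/(1.43×10⁻⁴ × 1.02) = 6.56 m/s
Around a low, centrifugal force acts outward with Coriolis, so pressure-gradient force balances both:
(1/ρ)|∂P/∂n| = fV + V²/R  →  V² + fR·V − fR·V_g = 0
With fR = 1.43×10⁻⁴ × 1211×10³ m = 173 m/s:
V = [−fR + √((fR)² + 4 fR V_g)]/2 = [−173 + √(173² + 4×173×6.56)]/2 = 6.33 m/s
Subgeostrophic (V < V_g = 6.56 m/s), as expected around a low.
Converting: 6.33 m/s × 1.944 = 12.3 knots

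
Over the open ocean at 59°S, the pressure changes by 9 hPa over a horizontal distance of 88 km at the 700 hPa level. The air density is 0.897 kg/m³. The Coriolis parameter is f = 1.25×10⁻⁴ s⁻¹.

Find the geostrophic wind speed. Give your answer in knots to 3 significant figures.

177 knots

Pressure gradient: |∂P/∂n| = 900 Pa / 88000 m = 1.02×10⁻² Pa/m
Geostrophic balance (pressure-gradient force = Coriolis force):
V_g = (1/(fρ)) |∂P/∂n| = 1.02×10⁻² / (1.25×10⁻⁴ × 0.897) = 91.2 m/s
Converting: 91.2 m/s × 1.944 = 177 knots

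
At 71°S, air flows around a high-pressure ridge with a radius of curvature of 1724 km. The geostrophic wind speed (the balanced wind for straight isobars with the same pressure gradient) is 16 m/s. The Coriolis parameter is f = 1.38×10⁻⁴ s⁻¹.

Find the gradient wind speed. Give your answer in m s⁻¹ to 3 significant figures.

17.3 m s⁻¹

Around a high, pressure-gradient force acts outward with centrifugal, so Coriolis balances both:
fV = (1/ρ)|∂P/∂n| + V²/R  →  V² − fR·V + fR·V_g = 0
With fR = 1.38×10⁻⁴ × 1724×10³ m = 238 m/s:
V = [fR − √((fR)² − 4 fR V_g)]/2 = [238 − √(238² − 4×238×16)]/2 = 17.3 m/s
Supergeostrophic (V > V_g = 16 m/s), as expected around a high.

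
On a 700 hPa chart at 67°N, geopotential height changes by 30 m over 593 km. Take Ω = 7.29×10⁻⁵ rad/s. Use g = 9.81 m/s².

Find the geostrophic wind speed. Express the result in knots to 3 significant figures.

Coriolis parameter at 67°N:
f = 2Ω sin φ = 2 × 7.29×10⁻⁵ × sin 67° = 1.34×10⁻⁴ s⁻¹
Height gradient: |∂Z/∂n| = 30 m / 593000 m = 5.06×10⁻⁵
On a pressure surface, geostrophic balance gives V_g = (g/f)|∂Z/∂n|:
V_g = 9.81 × 5.06×10⁻⁵ / 1.34×10⁻⁴ = 3.70 m/s
Converting: 3.70 m/s × 1.944 = 7.19 knots

7.19 knots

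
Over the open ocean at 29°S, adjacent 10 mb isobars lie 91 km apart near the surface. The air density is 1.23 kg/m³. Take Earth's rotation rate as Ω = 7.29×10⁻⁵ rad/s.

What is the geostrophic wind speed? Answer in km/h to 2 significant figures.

460 km/h

Coriolis parameter at 29°S:
f = 2Ω sin φ = 2 × 7.29×10⁻⁵ × sin 29° = 7.07×10⁻⁵ s⁻¹
Pressure gradient: |∂P/∂n| = 1000 Pa / 91000 m = 1.10×10⁻² Pa/m
Geostrophic balance (pressure-gradient force = Coriolis force):
V_g = (1/(fρ)) |∂P/∂n| = 1.10×10⁻² / (7.07×10⁻⁵ × 1.23) = 126 m/s
Converting: 126 m/s × 3.6 = 460 km/h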